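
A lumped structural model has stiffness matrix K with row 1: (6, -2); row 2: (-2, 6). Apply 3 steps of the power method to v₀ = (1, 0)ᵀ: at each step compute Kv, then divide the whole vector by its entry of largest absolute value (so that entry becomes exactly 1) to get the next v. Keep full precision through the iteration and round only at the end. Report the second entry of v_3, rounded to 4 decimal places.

-0.7778

Kv0 = (6.00000, -2.00000); divide by 6.00000 → v1 = (1.00000, -0.33333)
Kv1 = (6.66667, -4.00000); divide by 6.66667 → v2 = (1.00000, -0.60000)
Kv2 = (7.20000, -5.60000); divide by 7.20000 → v3 = (1.00000, -0.77778)
Requested entry of v3: -224/288 = -0.7778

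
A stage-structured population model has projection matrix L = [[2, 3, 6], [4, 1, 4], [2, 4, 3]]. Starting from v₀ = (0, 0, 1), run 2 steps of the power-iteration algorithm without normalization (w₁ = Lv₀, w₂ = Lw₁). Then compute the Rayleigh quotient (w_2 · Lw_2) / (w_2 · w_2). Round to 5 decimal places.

w1 = Lv₀ = (2·0 + 3·0 + 6·1; 4·0 + 1·0 + 4·1; 2·0 + 4·0 + 3·1) = (6, 4, 3)
w2 = Lw1 = (2·6 + 3·4 + 6·3; 4·6 + 1·4 + 4·3; 2·6 + 4·4 + 3·3) = (42, 40, 37)
Lw2 = (426, 356, 355)
w2·Lw2 = 42·426 + 40·356 + 37·355 = 45267; w2·w2 = 42·42 + 40·40 + 37·37 = 4733
λ ≈ 45267/4733 = 9.56412

9.56412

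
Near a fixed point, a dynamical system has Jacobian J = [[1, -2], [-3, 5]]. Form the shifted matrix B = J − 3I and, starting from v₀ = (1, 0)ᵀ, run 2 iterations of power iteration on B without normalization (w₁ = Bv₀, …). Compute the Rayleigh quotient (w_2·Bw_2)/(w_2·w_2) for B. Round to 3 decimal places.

-2.000

B = J − 3I has rows (-2, -2); (-3, 2)
w1 = Bv₀ = ((-2)·1 + (-2)·0; (-3)·1 + 2·0) = (-2, -3)
w2 = Bw1 = ((-2)·(-2) + (-2)·(-3); (-3)·(-2) + 2·(-3)) = (10, 0)
Bw2 = (-20, -30)
w2·Bw2 = -200; w2·w2 = 100; μ ≈ -200/100 = -2.000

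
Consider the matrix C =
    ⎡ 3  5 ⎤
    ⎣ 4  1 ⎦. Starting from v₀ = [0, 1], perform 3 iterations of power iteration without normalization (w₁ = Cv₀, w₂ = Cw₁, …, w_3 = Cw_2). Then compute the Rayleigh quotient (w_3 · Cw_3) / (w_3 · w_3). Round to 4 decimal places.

w1 = Cv₀ = (3·0 + 5·1; 4·0 + 1·1) = (5, 1)
w2 = Cw1 = (3·5 + 5·1; 4·5 + 1·1) = (20, 21)
w3 = Cw2 = (165, 101)
Cw3 = (1000, 761)
w3·Cw3 = 165·1000 + 101·761 = 241861; w3·w3 = 165·165 + 101·101 = 37426
λ ≈ 241861/37426 = 6.4624

6.4624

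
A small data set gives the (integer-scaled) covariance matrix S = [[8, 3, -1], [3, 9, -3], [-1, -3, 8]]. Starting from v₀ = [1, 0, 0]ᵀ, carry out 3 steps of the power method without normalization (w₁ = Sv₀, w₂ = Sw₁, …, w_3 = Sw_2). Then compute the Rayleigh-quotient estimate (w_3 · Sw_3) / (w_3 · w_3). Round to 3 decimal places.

λ ≈ 12.965

w1 = Sv₀ = (8·1 + 3·0 + (-1)·0; 3·1 + 9·0 + (-3)·0; (-1)·1 + (-3)·0 + 8·0) = (8, 3, -1)
w2 = Sw1 = (8·8 + 3·3 + (-1)·(-1); 3·8 + 9·3 + (-3)·(-1); (-1)·8 + (-3)·3 + 8·(-1)) = (74, 54, -25)
w3 = Sw2 = (779, 783, -436)
Sw3 = (9017, 10692, -6616)
w3·Sw3 = 779·9017 + 783·10692 + (-436)·(-6616) = 18280655; w3·w3 = 779·779 + 783·783 + (-436)·(-436) = 1410026
λ ≈ 18280655/1410026 = 12.965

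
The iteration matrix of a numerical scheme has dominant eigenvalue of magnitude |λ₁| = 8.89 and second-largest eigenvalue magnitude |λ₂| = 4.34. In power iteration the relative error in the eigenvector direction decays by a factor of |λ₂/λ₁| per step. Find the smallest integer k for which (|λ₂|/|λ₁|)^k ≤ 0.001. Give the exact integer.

|λ₂/λ₁| = 4.34/8.89 = 0.48819
Need k ≥ ln(0.001) / ln(0.48819) = -6.9078 / -0.7171 ≈ 9.634
Smallest integer k satisfying the bound: 10

10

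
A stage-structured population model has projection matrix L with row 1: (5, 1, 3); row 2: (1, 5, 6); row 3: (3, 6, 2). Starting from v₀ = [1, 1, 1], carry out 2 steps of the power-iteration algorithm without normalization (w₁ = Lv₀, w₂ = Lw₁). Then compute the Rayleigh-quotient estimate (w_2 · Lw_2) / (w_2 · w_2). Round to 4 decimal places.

λ ≈ 10.9009

w1 = Lv₀ = (9, 12, 11)
w2 = Lw1 = (90, 135, 121)
Lw2 = (948, 1491, 1322)
w2·Lw2 = 90·948 + 135·1491 + 121·1322 = 446567; w2·w2 = 90·90 + 135·135 + 121·121 = 40966
λ ≈ 446567/40966 = 10.9009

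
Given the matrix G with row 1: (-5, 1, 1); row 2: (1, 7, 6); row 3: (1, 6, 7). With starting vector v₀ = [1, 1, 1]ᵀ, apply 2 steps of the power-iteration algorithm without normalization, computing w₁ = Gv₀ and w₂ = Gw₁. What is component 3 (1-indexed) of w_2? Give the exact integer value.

179

w1 = Gv₀ = ((-5)·1 + 1·1 + 1·1; 1·1 + 7·1 + 6·1; 1·1 + 6·1 + 7·1) = (-3, 14, 14)
w2 = Gw1 = ((-5)·(-3) + 1·14 + 1·14; 1·(-3) + 7·14 + 6·14; 1·(-3) + 6·14 + 7·14) = (43, 179, 179)
The requested component of w2 is 179.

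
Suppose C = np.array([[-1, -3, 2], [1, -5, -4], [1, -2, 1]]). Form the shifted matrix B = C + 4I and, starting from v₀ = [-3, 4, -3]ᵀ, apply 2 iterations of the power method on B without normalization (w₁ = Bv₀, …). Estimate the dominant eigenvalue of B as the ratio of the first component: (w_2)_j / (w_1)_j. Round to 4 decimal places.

B = C + 4I has rows (3, -3, 2); (1, -1, -4); (1, -2, 5)
w1 = Bv₀ = (-27, 5, -26)
w2 = Bw1 = (-148, 72, -167)
Ratio: -148/-27 = 5.4815

5.4815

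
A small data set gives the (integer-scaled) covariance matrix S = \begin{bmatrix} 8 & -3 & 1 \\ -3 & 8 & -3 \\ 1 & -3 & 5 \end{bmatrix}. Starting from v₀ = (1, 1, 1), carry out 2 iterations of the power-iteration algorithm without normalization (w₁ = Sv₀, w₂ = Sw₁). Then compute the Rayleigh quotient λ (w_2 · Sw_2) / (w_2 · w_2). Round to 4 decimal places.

λ ≈ 9.9549

w1 = Sv₀ = (8·1 + (-3)·1 + 1·1; (-3)·1 + 8·1 + (-3)·1; 1·1 + (-3)·1 + 5·1) = (6, 2, 3)
w2 = Sw1 = (8·6 + (-3)·2 + 1·3; (-3)·6 + 8·2 + (-3)·3; 1·6 + (-3)·2 + 5·3) = (45, -11, 15)
Sw2 = (408, -268, 153)
w2·Sw2 = 45·408 + (-11)·(-268) + 15·153 = 23603; w2·w2 = 45·45 + (-11)·(-11) + 15·15 = 2371
λ ≈ 23603/2371 = 9.9549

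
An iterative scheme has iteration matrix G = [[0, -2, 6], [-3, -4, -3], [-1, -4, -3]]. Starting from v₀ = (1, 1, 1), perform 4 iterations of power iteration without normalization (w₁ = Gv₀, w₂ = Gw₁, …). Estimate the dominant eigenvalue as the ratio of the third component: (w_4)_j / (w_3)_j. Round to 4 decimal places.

w1 = Gv₀ = (0·1 + (-2)·1 + 6·1; (-3)·1 + (-4)·1 + (-3)·1; (-1)·1 + (-4)·1 + (-3)·1) = (4, -10, -8)
w2 = Gw1 = (0·4 + (-2)·(-10) + 6·(-8); (-3)·4 + (-4)·(-10) + (-3)·(-8); (-1)·4 + (-4)·(-10) + (-3)·(-8)) = (-28, 52, 60)
w3 = Gw2 = (256, -304, -360)
w4 = Gw3 = (-1552, 1528, 2040)
Ratio at component: 2040 / -360 = -5.6667

-5.6667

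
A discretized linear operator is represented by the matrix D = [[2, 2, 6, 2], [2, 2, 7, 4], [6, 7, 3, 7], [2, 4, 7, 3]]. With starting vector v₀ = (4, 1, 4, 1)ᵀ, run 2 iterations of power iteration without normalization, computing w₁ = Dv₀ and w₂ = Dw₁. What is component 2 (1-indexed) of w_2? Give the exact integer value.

w1 = Dv₀ = (36, 42, 50, 43)
w2 = Dw1 = (542, 678, 961, 719)
The requested component of w2 is 678.

678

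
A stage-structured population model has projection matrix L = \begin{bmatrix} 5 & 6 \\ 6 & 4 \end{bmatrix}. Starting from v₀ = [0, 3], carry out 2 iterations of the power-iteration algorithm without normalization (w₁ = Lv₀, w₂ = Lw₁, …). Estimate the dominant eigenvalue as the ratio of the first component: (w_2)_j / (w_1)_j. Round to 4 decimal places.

w1 = Lv₀ = (18, 12)
w2 = Lw1 = (162, 156)
Ratio at component: 162 / 18 = 9.0000

λ ≈ 9.0000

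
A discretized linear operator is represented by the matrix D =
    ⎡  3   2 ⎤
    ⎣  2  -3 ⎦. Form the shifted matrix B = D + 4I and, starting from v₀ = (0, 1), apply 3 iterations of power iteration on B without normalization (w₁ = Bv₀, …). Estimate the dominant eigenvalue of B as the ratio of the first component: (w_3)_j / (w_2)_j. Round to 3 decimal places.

B = D + 4I has rows (7, 2); (2, 1)
w1 = Bv₀ = (7·0 + 2·1; 2·0 + 1·1) = (2, 1)
w2 = Bw1 = (7·2 + 2·1; 2·2 + 1·1) = (16, 5)
w3 = Bw2 = (122, 37)
Ratio: 122/16 = 7.625

7.625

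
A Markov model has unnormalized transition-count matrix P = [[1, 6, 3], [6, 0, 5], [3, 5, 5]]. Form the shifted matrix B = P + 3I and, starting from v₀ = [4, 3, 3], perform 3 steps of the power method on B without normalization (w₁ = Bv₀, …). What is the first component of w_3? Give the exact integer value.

B = P + 3I has rows (4, 6, 3); (6, 3, 5); (3, 5, 8)
w1 = Bv₀ = (43, 48, 51)
w2 = Bw1 = (613, 657, 777)
w3 = Bw2 = (8725, 9534, 11340)
Requested component of w3: 8725

8725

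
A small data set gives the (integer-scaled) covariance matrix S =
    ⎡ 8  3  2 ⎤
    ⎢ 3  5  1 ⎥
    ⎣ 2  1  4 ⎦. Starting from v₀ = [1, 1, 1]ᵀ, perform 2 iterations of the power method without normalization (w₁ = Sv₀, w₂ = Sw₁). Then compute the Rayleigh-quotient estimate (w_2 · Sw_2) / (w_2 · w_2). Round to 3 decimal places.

w1 = Sv₀ = (8·1 + 3·1 + 2·1; 3·1 + 5·1 + 1·1; 2·1 + 1·1 + 4·1) = (13, 9, 7)
w2 = Sw1 = (8·13 + 3·9 + 2·7; 3·13 + 5·9 + 1·7; 2·13 + 1·9 + 4·7) = (145, 91, 63)
Sw2 = (1559, 953, 633)
w2·Sw2 = 145·1559 + 91·953 + 63·633 = 352657; w2·w2 = 145·145 + 91·91 + 63·63 = 33275
λ ≈ 352657/33275 = 10.598

λ ≈ 10.598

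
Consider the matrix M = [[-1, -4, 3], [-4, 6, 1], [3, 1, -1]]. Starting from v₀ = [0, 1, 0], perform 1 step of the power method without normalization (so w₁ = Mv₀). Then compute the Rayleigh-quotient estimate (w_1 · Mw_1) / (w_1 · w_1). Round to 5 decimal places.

7.15094

w1 = Mv₀ = ((-1)·0 + (-4)·1 + 3·0; (-4)·0 + 6·1 + 1·0; 3·0 + 1·1 + (-1)·0) = (-4, 6, 1)
Mw1 = (-17, 53, -7)
w1·Mw1 = (-4)·(-17) + 6·53 + 1·(-7) = 379; w1·w1 = (-4)·(-4) + 6·6 + 1·1 = 53
λ ≈ 379/53 = 7.15094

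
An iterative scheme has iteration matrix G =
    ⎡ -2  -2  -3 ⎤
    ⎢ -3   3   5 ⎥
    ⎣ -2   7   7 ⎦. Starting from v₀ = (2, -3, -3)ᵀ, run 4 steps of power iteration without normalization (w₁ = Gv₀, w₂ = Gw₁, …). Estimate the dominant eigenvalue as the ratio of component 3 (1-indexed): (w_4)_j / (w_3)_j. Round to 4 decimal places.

λ ≈ 12.1531

w1 = Gv₀ = ((-2)·2 + (-2)·(-3) + (-3)·(-3); (-3)·2 + 3·(-3) + 5·(-3); (-2)·2 + 7·(-3) + 7·(-3)) = (11, -30, -46)
w2 = Gw1 = ((-2)·11 + (-2)·(-30) + (-3)·(-46); (-3)·11 + 3·(-30) + 5·(-46); (-2)·11 + 7·(-30) + 7·(-46)) = (176, -353, -554)
w3 = Gw2 = (2016, -4357, -6701)
w4 = Gw3 = (24785, -52624, -81438)
Ratio at component: -81438 / -6701 = 12.1531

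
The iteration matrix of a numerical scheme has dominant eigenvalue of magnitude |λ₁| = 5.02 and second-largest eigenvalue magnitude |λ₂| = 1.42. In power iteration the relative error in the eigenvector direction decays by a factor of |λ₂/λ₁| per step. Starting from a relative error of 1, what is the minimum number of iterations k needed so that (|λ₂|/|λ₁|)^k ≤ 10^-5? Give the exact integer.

10

|λ₂/λ₁| = 1.42/5.02 = 0.28287
Need k ≥ ln(10^-5) / ln(0.28287) = -11.5129 / -1.2628 ≈ 9.117
Smallest integer k satisfying the bound: 10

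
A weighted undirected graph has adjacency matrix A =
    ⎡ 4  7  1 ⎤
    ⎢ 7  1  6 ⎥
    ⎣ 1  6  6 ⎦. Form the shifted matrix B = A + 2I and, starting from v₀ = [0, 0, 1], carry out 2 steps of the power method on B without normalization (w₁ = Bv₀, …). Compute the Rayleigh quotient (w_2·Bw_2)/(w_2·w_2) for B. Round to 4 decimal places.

14.6486

B = A + 2I has rows (6, 7, 1); (7, 3, 6); (1, 6, 8)
w1 = Bv₀ = (1, 6, 8)
w2 = Bw1 = (56, 73, 101)
Bw2 = (948, 1217, 1302)
w2·Bw2 = 273431; w2·w2 = 18666; μ ≈ 273431/18666 = 14.6486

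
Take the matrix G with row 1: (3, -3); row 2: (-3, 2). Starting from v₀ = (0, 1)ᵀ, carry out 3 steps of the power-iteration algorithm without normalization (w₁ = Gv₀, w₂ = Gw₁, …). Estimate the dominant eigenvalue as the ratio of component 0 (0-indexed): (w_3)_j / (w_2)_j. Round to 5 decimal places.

λ ≈ 5.60000

w1 = Gv₀ = (-3, 2)
w2 = Gw1 = (-15, 13)
w3 = Gw2 = (-84, 71)
Ratio at component: -84 / -15 = 5.60000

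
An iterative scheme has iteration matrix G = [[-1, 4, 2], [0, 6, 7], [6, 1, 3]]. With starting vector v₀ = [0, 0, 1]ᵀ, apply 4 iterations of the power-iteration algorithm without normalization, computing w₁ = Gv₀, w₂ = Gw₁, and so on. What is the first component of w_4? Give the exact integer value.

2698

w1 = Gv₀ = (2, 7, 3)
w2 = Gw1 = (32, 63, 28)
w3 = Gw2 = (276, 574, 339)
w4 = Gw3 = (2698, 5817, 3247)
The requested component of w4 is 2698.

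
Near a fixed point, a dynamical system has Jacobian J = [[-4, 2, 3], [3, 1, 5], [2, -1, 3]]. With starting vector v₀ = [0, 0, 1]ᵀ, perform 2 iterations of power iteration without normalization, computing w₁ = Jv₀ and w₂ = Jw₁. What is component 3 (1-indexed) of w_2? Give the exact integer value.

10

w1 = Jv₀ = (3, 5, 3)
w2 = Jw1 = (7, 29, 10)
The requested component of w2 is 10.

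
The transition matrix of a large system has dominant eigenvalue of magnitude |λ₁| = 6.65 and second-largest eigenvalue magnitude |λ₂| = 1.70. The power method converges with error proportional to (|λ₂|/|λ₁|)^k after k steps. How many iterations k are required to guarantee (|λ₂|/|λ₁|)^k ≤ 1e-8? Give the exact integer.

14

|λ₂/λ₁| = 1.70/6.65 = 0.25564
Need k ≥ ln(1e-8) / ln(0.25564) = -18.4207 / -1.3640 ≈ 13.505
Smallest integer k satisfying the bound: 14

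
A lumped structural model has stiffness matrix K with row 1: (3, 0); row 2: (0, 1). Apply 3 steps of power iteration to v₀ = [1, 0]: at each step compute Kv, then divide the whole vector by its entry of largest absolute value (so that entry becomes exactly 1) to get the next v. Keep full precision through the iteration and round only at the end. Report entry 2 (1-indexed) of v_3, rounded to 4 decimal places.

0.0000

Kv0 = (3.00000, 0.00000); divide by 3.00000 → v1 = (1.00000, 0.00000)
Kv1 = (3.00000, 0.00000); divide by 3.00000 → v2 = (1.00000, 0.00000)
Kv2 = (3.00000, 0.00000); divide by 3.00000 → v3 = (1.00000, 0.00000)
Requested entry of v3: 0/27 = 0.0000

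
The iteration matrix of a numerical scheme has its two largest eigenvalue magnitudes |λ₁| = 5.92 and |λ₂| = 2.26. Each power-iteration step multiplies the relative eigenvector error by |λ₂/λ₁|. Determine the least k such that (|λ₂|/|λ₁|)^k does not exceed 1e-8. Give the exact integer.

20

|λ₂/λ₁| = 2.26/5.92 = 0.38176
Need k ≥ ln(1e-8) / ln(0.38176) = -18.4207 / -0.9630 ≈ 19.129
Smallest integer k satisfying the bound: 20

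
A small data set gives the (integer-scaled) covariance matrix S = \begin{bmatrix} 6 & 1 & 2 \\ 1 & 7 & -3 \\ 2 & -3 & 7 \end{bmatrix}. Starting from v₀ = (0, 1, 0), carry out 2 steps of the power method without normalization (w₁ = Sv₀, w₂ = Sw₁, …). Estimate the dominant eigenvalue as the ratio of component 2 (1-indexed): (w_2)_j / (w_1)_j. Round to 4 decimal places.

8.4286

w1 = Sv₀ = (1, 7, -3)
w2 = Sw1 = (7, 59, -40)
Ratio at component: 59 / 7 = 8.4286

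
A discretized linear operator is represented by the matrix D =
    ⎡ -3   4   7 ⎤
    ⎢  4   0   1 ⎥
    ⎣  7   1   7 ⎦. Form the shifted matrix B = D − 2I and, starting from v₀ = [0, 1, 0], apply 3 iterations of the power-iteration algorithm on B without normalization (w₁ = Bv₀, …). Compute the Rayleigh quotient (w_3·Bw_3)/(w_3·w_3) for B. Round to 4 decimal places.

B = D − 2I has rows (-5, 4, 7); (4, -2, 1); (7, 1, 5)
w1 = Bv₀ = ((-5)·0 + 4·1 + 7·0; 4·0 + (-2)·1 + 1·0; 7·0 + 1·1 + 5·0) = (4, -2, 1)
w2 = Bw1 = ((-5)·4 + 4·(-2) + 7·1; 4·4 + (-2)·(-2) + 1·1; 7·4 + 1·(-2) + 5·1) = (-21, 21, 31)
w3 = Bw2 = (406, -95, 29)
Bw3 = (-2207, 1843, 2892)
w3·Bw3 = -987259; w3·w3 = 174702; μ ≈ -987259/174702 = -5.6511

μ ≈ -5.6511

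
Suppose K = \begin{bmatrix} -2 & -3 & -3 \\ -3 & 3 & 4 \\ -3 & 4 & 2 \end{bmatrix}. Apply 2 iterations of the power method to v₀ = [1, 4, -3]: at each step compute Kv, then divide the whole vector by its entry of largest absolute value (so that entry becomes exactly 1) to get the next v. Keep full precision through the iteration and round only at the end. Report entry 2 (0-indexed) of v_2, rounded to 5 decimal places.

0.50000

Kv0 = (-5.000000, -3.000000, 7.000000); divide by 7.000000 → v1 = (-0.714286, -0.428571, 1.000000)
Kv1 = (-0.285714, 4.857143, 2.428571); divide by 4.857143 → v2 = (-0.058824, 1.000000, 0.500000)
Requested entry of v2: 17/34 = 0.50000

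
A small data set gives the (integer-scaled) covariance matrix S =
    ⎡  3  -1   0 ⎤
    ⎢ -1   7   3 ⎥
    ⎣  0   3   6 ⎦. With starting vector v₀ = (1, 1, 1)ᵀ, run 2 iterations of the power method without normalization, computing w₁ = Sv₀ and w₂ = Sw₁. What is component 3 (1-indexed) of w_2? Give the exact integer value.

81

w1 = Sv₀ = (3·1 + (-1)·1 + 0·1; (-1)·1 + 7·1 + 3·1; 0·1 + 3·1 + 6·1) = (2, 9, 9)
w2 = Sw1 = (3·2 + (-1)·9 + 0·9; (-1)·2 + 7·9 + 3·9; 0·2 + 3·9 + 6·9) = (-3, 88, 81)
The requested component of w2 is 81.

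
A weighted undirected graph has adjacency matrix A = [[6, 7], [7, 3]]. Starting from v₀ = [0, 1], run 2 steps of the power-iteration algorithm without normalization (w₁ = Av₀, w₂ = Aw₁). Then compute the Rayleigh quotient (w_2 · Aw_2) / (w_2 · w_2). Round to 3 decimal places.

w1 = Av₀ = (6·0 + 7·1; 7·0 + 3·1) = (7, 3)
w2 = Aw1 = (6·7 + 7·3; 7·7 + 3·3) = (63, 58)
Aw2 = (784, 615)
w2·Aw2 = 63·784 + 58·615 = 85062; w2·w2 = 63·63 + 58·58 = 7333
λ ≈ 85062/7333 = 11.600

11.600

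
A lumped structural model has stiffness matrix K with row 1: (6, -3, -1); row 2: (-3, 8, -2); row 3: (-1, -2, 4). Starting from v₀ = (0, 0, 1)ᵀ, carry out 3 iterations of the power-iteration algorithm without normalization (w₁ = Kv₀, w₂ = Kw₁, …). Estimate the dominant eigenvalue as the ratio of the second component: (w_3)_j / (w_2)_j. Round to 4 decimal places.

λ ≈ 9.4286

w1 = Kv₀ = (6·0 + (-3)·0 + (-1)·1; (-3)·0 + 8·0 + (-2)·1; (-1)·0 + (-2)·0 + 4·1) = (-1, -2, 4)
w2 = Kw1 = (6·(-1) + (-3)·(-2) + (-1)·4; (-3)·(-1) + 8·(-2) + (-2)·4; (-1)·(-1) + (-2)·(-2) + 4·4) = (-4, -21, 21)
w3 = Kw2 = (18, -198, 130)
Ratio at component: -198 / -21 = 9.4286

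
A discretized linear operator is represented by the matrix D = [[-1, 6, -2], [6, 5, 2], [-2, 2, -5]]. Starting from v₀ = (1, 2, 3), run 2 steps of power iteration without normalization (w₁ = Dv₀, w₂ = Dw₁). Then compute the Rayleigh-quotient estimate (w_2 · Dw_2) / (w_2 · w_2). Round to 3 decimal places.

λ ≈ 4.035

w1 = Dv₀ = (5, 22, -13)
w2 = Dw1 = (153, 114, 99)
Dw2 = (333, 1686, -573)
w2·Dw2 = 153·333 + 114·1686 + 99·(-573) = 186426; w2·w2 = 153·153 + 114·114 + 99·99 = 46206
λ ≈ 186426/46206 = 4.035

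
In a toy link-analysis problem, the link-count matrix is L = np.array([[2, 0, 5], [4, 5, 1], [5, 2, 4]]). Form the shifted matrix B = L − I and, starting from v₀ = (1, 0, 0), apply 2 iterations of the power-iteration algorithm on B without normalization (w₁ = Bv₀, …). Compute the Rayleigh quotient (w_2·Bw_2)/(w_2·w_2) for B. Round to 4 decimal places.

B = L − I has rows (1, 0, 5); (4, 4, 1); (5, 2, 3)
w1 = Bv₀ = (1, 4, 5)
w2 = Bw1 = (26, 25, 28)
Bw2 = (166, 232, 264)
w2·Bw2 = 17508; w2·w2 = 2085; μ ≈ 17508/2085 = 8.3971

μ ≈ 8.3971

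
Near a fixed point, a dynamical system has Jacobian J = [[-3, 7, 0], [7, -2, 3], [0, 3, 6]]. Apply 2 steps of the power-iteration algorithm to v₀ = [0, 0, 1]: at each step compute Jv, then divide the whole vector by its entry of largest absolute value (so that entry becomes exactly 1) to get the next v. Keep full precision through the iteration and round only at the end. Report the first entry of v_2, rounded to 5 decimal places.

Jv0 = (0.000000, 3.000000, 6.000000); divide by 6.000000 → v1 = (0.000000, 0.500000, 1.000000)
Jv1 = (3.500000, 2.000000, 7.500000); divide by 7.500000 → v2 = (0.466667, 0.266667, 1.000000)
Requested entry of v2: 21/45 = 0.46667

0.46667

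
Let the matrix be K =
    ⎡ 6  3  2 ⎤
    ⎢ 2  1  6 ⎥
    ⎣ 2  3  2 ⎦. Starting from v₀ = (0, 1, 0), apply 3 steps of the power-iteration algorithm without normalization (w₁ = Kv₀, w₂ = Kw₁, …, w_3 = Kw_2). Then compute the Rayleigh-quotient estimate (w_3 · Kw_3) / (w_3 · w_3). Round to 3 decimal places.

9.143

w1 = Kv₀ = (6·0 + 3·1 + 2·0; 2·0 + 1·1 + 6·0; 2·0 + 3·1 + 2·0) = (3, 1, 3)
w2 = Kw1 = (6·3 + 3·1 + 2·3; 2·3 + 1·1 + 6·3; 2·3 + 3·1 + 2·3) = (27, 25, 15)
w3 = Kw2 = (267, 169, 159)
Kw3 = (2427, 1657, 1359)
w3·Kw3 = 267·2427 + 169·1657 + 159·1359 = 1144123; w3·w3 = 267·267 + 169·169 + 159·159 = 125131
λ ≈ 1144123/125131 = 9.143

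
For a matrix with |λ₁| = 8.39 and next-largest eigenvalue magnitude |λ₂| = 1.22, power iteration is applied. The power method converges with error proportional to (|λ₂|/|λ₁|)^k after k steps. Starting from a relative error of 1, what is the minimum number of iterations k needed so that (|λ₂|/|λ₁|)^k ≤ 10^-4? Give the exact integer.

5

|λ₂/λ₁| = 1.22/8.39 = 0.14541
Need k ≥ ln(10^-4) / ln(0.14541) = -9.2103 / -1.9282 ≈ 4.777
Smallest integer k satisfying the bound: 5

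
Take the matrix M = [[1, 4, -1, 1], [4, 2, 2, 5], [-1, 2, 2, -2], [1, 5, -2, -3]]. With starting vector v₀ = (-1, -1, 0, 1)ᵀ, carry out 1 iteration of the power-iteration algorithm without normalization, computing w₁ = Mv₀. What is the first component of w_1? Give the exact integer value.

w1 = Mv₀ = (-4, -1, -3, -9)
The requested component of w1 is -4.

-4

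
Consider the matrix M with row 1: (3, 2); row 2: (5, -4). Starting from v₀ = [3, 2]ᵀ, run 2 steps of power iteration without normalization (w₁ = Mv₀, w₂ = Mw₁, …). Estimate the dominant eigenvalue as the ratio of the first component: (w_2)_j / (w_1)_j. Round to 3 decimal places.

4.077

w1 = Mv₀ = (3·3 + 2·2; 5·3 + (-4)·2) = (13, 7)
w2 = Mw1 = (3·13 + 2·7; 5·13 + (-4)·7) = (53, 37)
Ratio at component: 53 / 13 = 4.077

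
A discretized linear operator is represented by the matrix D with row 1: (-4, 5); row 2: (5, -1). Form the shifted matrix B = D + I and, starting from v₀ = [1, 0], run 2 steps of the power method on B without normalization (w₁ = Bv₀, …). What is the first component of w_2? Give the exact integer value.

B = D + I has rows (-3, 5); (5, 0)
w1 = Bv₀ = (-3, 5)
w2 = Bw1 = (34, -15)
Requested component of w2: 34

34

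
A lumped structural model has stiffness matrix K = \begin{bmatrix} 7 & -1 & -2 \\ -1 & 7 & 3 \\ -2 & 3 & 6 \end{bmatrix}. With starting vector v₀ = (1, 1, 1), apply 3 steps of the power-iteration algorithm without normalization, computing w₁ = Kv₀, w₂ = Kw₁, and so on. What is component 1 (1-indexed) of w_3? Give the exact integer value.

w1 = Kv₀ = (7·1 + (-1)·1 + (-2)·1; (-1)·1 + 7·1 + 3·1; (-2)·1 + 3·1 + 6·1) = (4, 9, 7)
w2 = Kw1 = (7·4 + (-1)·9 + (-2)·7; (-1)·4 + 7·9 + 3·7; (-2)·4 + 3·9 + 6·7) = (5, 80, 61)
w3 = Kw2 = (-167, 738, 596)
The requested component of w3 is -167.

-167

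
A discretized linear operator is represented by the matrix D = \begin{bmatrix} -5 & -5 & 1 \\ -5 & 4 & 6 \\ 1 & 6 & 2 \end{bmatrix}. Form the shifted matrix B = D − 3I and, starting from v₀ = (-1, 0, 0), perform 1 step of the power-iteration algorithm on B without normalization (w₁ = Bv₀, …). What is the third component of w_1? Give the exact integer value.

B = D − 3I has rows (-8, -5, 1); (-5, 1, 6); (1, 6, -1)
w1 = Bv₀ = (8, 5, -1)
Requested component of w1: -1

-1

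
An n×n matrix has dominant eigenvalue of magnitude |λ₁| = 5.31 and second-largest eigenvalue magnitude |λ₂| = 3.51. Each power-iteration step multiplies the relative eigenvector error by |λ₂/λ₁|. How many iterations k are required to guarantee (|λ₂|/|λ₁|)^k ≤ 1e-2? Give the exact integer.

|λ₂/λ₁| = 3.51/5.31 = 0.66102
Need k ≥ ln(1e-2) / ln(0.66102) = -4.6052 / -0.4140 ≈ 11.124
Smallest integer k satisfying the bound: 12

12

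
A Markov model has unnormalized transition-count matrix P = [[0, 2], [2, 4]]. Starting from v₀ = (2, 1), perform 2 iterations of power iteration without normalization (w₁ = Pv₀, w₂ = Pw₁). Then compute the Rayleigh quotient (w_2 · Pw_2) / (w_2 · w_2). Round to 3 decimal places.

w1 = Pv₀ = (0·2 + 2·1; 2·2 + 4·1) = (2, 8)
w2 = Pw1 = (0·2 + 2·8; 2·2 + 4·8) = (16, 36)
Pw2 = (72, 176)
w2·Pw2 = 16·72 + 36·176 = 7488; w2·w2 = 16·16 + 36·36 = 1552
λ ≈ 7488/1552 = 4.825

λ ≈ 4.825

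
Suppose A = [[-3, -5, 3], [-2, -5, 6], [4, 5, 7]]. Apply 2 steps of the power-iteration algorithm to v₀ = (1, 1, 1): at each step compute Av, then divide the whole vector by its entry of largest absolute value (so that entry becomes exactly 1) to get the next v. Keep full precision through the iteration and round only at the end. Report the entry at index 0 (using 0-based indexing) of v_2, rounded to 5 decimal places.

0.61261

Av0 = (-5.000000, -1.000000, 16.000000); divide by 16.000000 → v1 = (-0.312500, -0.062500, 1.000000)
Av1 = (4.250000, 6.937500, 5.437500); divide by 6.937500 → v2 = (0.612613, 1.000000, 0.783784)
Requested entry of v2: 68/111 = 0.61261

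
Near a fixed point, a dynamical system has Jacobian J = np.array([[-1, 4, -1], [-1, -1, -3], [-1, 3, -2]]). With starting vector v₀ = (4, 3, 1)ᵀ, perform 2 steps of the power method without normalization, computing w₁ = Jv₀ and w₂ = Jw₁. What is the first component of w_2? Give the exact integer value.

w1 = Jv₀ = ((-1)·4 + 4·3 + (-1)·1; (-1)·4 + (-1)·3 + (-3)·1; (-1)·4 + 3·3 + (-2)·1) = (7, -10, 3)
w2 = Jw1 = ((-1)·7 + 4·(-10) + (-1)·3; (-1)·7 + (-1)·(-10) + (-3)·3; (-1)·7 + 3·(-10) + (-2)·3) = (-50, -6, -43)
The requested component of w2 is -50.

-50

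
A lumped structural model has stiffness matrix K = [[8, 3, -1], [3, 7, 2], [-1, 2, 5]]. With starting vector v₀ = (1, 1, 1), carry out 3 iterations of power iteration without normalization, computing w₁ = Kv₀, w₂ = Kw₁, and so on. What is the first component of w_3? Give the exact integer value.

w1 = Kv₀ = (10, 12, 6)
w2 = Kw1 = (110, 126, 44)
w3 = Kw2 = (1214, 1300, 362)
The requested component of w3 is 1214.

1214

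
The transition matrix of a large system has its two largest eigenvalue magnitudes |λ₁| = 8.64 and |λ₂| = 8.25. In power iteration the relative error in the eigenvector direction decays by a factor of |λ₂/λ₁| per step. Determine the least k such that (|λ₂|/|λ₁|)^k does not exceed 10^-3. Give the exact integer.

150

|λ₂/λ₁| = 8.25/8.64 = 0.95486
Need k ≥ ln(10^-3) / ln(0.95486) = -6.9078 / -0.0462 ≈ 149.553
Smallest integer k satisfying the bound: 150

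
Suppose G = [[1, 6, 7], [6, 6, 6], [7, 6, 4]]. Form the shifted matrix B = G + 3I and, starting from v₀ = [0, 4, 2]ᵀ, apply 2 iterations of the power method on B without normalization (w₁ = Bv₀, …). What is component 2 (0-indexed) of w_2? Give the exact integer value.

820

B = G + 3I has rows (4, 6, 7); (6, 9, 6); (7, 6, 7)
w1 = Bv₀ = (38, 48, 38)
w2 = Bw1 = (706, 888, 820)
Requested component of w2: 820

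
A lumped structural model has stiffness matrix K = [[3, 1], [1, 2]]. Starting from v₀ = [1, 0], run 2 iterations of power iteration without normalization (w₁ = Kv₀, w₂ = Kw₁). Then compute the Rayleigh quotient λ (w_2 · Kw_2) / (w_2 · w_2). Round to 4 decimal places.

w1 = Kv₀ = (3, 1)
w2 = Kw1 = (10, 5)
Kw2 = (35, 20)
w2·Kw2 = 10·35 + 5·20 = 450; w2·w2 = 10·10 + 5·5 = 125
λ ≈ 450/125 = 3.6000

λ ≈ 3.6000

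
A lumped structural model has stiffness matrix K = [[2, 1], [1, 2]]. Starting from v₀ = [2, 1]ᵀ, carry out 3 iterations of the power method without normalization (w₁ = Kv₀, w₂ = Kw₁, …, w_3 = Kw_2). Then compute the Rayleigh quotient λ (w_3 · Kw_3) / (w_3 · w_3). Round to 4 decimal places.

w1 = Kv₀ = (2·2 + 1·1; 1·2 + 2·1) = (5, 4)
w2 = Kw1 = (2·5 + 1·4; 1·5 + 2·4) = (14, 13)
w3 = Kw2 = (41, 40)
Kw3 = (122, 121)
w3·Kw3 = 41·122 + 40·121 = 9842; w3·w3 = 41·41 + 40·40 = 3281
λ ≈ 9842/3281 = 2.9997

2.9997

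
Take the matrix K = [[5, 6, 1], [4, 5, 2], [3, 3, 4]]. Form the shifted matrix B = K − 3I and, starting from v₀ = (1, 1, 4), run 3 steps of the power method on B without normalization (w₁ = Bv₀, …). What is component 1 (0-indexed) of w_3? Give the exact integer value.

840

B = K − 3I has rows (2, 6, 1); (4, 2, 2); (3, 3, 1)
w1 = Bv₀ = (2·1 + 6·1 + 1·4; 4·1 + 2·1 + 2·4; 3·1 + 3·1 + 1·4) = (12, 14, 10)
w2 = Bw1 = (2·12 + 6·14 + 1·10; 4·12 + 2·14 + 2·10; 3·12 + 3·14 + 1·10) = (118, 96, 88)
w3 = Bw2 = (900, 840, 730)
Requested component of w3: 840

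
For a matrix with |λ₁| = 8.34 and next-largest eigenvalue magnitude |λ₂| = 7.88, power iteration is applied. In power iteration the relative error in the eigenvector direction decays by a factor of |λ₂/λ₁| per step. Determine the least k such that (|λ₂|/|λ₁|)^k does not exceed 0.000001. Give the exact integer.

244

|λ₂/λ₁| = 7.88/8.34 = 0.94484
Need k ≥ ln(0.000001) / ln(0.94484) = -13.8155 / -0.0567 ≈ 243.508
Smallest integer k satisfying the bound: 244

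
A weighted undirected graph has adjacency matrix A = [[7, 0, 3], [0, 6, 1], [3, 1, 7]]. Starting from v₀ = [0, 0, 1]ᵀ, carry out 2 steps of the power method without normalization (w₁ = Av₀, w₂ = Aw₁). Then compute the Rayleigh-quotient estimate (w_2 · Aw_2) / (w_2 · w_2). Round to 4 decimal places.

w1 = Av₀ = (7·0 + 0·0 + 3·1; 0·0 + 6·0 + 1·1; 3·0 + 1·0 + 7·1) = (3, 1, 7)
w2 = Aw1 = (7·3 + 0·1 + 3·7; 0·3 + 6·1 + 1·7; 3·3 + 1·1 + 7·7) = (42, 13, 59)
Aw2 = (471, 137, 552)
w2·Aw2 = 42·471 + 13·137 + 59·552 = 54131; w2·w2 = 42·42 + 13·13 + 59·59 = 5414
λ ≈ 54131/5414 = 9.9983

9.9983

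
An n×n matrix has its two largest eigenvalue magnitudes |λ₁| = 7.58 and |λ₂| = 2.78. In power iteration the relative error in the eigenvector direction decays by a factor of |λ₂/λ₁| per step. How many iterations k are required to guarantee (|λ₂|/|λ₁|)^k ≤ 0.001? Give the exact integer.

7

|λ₂/λ₁| = 2.78/7.58 = 0.36675
Need k ≥ ln(0.001) / ln(0.36675) = -6.9078 / -1.0031 ≈ 6.887
Smallest integer k satisfying the bound: 7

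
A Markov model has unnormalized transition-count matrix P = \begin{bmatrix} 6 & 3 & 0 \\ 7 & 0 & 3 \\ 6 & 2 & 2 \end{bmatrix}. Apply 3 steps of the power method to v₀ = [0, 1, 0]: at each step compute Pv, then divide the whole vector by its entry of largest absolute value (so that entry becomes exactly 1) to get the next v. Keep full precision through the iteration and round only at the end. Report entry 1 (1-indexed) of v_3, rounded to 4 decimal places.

Pv0 = (3.00000, 0.00000, 2.00000); divide by 3.00000 → v1 = (1.00000, 0.00000, 0.66667)
Pv1 = (6.00000, 9.00000, 7.33333); divide by 9.00000 → v2 = (0.66667, 1.00000, 0.81481)
Pv2 = (7.00000, 7.11111, 7.62963); divide by 7.62963 → v3 = (0.91748, 0.93204, 1.00000)
Requested entry of v3: 189/206 = 0.9175

0.9175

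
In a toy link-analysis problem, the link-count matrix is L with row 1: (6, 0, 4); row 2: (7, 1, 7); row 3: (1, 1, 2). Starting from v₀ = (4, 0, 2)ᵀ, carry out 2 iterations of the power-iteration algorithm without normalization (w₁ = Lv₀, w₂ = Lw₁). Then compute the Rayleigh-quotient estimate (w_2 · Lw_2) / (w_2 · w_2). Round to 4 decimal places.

λ ≈ 7.7703

w1 = Lv₀ = (32, 42, 8)
w2 = Lw1 = (224, 322, 90)
Lw2 = (1704, 2520, 726)
w2·Lw2 = 224·1704 + 322·2520 + 90·726 = 1258476; w2·w2 = 224·224 + 322·322 + 90·90 = 161960
λ ≈ 1258476/161960 = 7.7703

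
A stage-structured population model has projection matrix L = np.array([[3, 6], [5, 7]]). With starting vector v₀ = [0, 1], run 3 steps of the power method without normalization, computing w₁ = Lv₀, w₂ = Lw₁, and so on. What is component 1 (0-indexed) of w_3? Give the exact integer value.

853

w1 = Lv₀ = (3·0 + 6·1; 5·0 + 7·1) = (6, 7)
w2 = Lw1 = (3·6 + 6·7; 5·6 + 7·7) = (60, 79)
w3 = Lw2 = (654, 853)
The requested component of w3 is 853.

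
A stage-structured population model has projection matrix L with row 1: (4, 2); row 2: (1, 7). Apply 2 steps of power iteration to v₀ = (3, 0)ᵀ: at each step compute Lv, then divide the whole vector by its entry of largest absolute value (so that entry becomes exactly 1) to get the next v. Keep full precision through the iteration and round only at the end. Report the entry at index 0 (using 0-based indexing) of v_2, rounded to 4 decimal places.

Lv0 = (12.00000, 3.00000); divide by 12.00000 → v1 = (1.00000, 0.25000)
Lv1 = (4.50000, 2.75000); divide by 4.50000 → v2 = (1.00000, 0.61111)
Requested entry of v2: 54/54 = 1.0000

1.0000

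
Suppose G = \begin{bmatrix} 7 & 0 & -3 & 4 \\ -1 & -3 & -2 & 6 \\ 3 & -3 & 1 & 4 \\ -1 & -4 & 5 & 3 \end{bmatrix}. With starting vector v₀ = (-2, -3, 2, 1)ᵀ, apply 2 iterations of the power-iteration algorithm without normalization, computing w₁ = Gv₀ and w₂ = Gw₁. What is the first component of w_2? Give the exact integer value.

w1 = Gv₀ = (7·(-2) + 0·(-3) + (-3)·2 + 4·1; (-1)·(-2) + (-3)·(-3) + (-2)·2 + 6·1; 3·(-2) + (-3)·(-3) + 1·2 + 4·1; (-1)·(-2) + (-4)·(-3) + 5·2 + 3·1) = (-16, 13, 9, 27)
w2 = Gw1 = (7·(-16) + 0·13 + (-3)·9 + 4·27; (-1)·(-16) + (-3)·13 + (-2)·9 + 6·27; 3·(-16) + (-3)·13 + 1·9 + 4·27; (-1)·(-16) + (-4)·13 + 5·9 + 3·27) = (-31, 121, 30, 90)
The requested component of w2 is -31.

-31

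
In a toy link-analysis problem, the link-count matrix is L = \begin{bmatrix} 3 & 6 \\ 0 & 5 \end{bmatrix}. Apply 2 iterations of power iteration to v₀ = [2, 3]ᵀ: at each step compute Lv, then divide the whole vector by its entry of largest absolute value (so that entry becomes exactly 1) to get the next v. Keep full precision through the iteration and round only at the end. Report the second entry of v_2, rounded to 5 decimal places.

0.46296

Lv0 = (24.000000, 15.000000); divide by 24.000000 → v1 = (1.000000, 0.625000)
Lv1 = (6.750000, 3.125000); divide by 6.750000 → v2 = (1.000000, 0.462963)
Requested entry of v2: 75/162 = 0.46296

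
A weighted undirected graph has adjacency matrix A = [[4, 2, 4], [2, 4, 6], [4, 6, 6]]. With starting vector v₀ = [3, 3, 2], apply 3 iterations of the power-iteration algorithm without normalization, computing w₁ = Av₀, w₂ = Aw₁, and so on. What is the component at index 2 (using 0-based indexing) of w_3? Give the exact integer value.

w1 = Av₀ = (26, 30, 42)
w2 = Aw1 = (332, 424, 536)
w3 = Aw2 = (4320, 5576, 7088)
The requested component of w3 is 7088.

7088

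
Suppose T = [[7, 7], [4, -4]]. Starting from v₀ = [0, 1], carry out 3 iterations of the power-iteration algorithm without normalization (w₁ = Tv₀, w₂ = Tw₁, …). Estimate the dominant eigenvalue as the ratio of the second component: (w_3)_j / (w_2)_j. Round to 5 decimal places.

w1 = Tv₀ = (7·0 + 7·1; 4·0 + (-4)·1) = (7, -4)
w2 = Tw1 = (7·7 + 7·(-4); 4·7 + (-4)·(-4)) = (21, 44)
w3 = Tw2 = (455, -92)
Ratio at component: -92 / 44 = -2.09091

λ ≈ -2.09091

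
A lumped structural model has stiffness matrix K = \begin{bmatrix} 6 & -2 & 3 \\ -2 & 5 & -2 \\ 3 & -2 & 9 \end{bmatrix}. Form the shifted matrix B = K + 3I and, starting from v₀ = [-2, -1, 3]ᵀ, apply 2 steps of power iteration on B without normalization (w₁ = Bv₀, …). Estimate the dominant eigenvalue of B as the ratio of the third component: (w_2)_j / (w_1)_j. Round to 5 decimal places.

μ ≈ 11.96875

B = K + 3I has rows (9, -2, 3); (-2, 8, -2); (3, -2, 12)
w1 = Bv₀ = (9·(-2) + (-2)·(-1) + 3·3; (-2)·(-2) + 8·(-1) + (-2)·3; 3·(-2) + (-2)·(-1) + 12·3) = (-7, -10, 32)
w2 = Bw1 = (9·(-7) + (-2)·(-10) + 3·32; (-2)·(-7) + 8·(-10) + (-2)·32; 3·(-7) + (-2)·(-10) + 12·32) = (53, -130, 383)
Ratio: 383/32 = 11.96875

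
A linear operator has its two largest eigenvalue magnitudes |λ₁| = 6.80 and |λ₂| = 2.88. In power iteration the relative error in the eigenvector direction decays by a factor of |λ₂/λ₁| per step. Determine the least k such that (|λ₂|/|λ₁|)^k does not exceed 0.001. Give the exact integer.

9

|λ₂/λ₁| = 2.88/6.80 = 0.42353
Need k ≥ ln(0.001) / ln(0.42353) = -6.9078 / -0.8591 ≈ 8.040
Smallest integer k satisfying the bound: 9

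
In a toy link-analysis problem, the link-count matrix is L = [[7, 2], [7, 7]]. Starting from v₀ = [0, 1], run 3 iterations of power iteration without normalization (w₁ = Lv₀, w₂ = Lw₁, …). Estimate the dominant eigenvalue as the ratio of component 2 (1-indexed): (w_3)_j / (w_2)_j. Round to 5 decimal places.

w1 = Lv₀ = (2, 7)
w2 = Lw1 = (28, 63)
w3 = Lw2 = (322, 637)
Ratio at component: 637 / 63 = 10.11111

10.11111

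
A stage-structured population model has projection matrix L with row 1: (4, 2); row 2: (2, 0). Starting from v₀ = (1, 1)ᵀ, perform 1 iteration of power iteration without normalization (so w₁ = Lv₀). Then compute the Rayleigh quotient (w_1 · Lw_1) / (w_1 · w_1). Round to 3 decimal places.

4.800

w1 = Lv₀ = (4·1 + 2·1; 2·1 + 0·1) = (6, 2)
Lw1 = (28, 12)
w1·Lw1 = 6·28 + 2·12 = 192; w1·w1 = 6·6 + 2·2 = 40
λ ≈ 192/40 = 4.800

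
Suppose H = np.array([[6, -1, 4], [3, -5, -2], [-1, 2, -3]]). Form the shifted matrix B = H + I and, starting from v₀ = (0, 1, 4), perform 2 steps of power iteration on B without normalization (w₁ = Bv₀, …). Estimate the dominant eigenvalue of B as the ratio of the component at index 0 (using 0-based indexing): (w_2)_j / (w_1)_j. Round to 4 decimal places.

6.2000

B = H + I has rows (7, -1, 4); (3, -4, -2); (-1, 2, -2)
w1 = Bv₀ = (15, -12, -6)
w2 = Bw1 = (93, 105, -27)
Ratio: 93/15 = 6.2000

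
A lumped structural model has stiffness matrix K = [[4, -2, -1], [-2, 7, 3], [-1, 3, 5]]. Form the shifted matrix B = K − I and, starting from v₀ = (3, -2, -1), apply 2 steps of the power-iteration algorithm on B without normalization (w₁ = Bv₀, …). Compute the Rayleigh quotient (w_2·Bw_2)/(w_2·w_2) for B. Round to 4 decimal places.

B = K − I has rows (3, -2, -1); (-2, 6, 3); (-1, 3, 4)
w1 = Bv₀ = (3·3 + (-2)·(-2) + (-1)·(-1); (-2)·3 + 6·(-2) + 3·(-1); (-1)·3 + 3·(-2) + 4·(-1)) = (14, -21, -13)
w2 = Bw1 = (3·14 + (-2)·(-21) + (-1)·(-13); (-2)·14 + 6·(-21) + 3·(-13); (-1)·14 + 3·(-21) + 4·(-13)) = (97, -193, -129)
Bw2 = (806, -1739, -1192)
w2·Bw2 = 567577; w2·w2 = 63299; μ ≈ 567577/63299 = 8.9666

8.9666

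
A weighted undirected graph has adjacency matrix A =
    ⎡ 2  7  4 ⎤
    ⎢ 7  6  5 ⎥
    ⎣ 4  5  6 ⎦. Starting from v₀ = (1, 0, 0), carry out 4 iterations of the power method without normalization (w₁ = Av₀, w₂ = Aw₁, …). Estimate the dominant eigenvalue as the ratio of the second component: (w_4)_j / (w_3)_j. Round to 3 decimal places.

λ ≈ 15.306

w1 = Av₀ = (2·1 + 7·0 + 4·0; 7·1 + 6·0 + 5·0; 4·1 + 5·0 + 6·0) = (2, 7, 4)
w2 = Aw1 = (2·2 + 7·7 + 4·4; 7·2 + 6·7 + 5·4; 4·2 + 5·7 + 6·4) = (69, 76, 67)
w3 = Aw2 = (938, 1274, 1058)
w4 = Aw3 = (15026, 19500, 16470)
Ratio at component: 19500 / 1274 = 15.306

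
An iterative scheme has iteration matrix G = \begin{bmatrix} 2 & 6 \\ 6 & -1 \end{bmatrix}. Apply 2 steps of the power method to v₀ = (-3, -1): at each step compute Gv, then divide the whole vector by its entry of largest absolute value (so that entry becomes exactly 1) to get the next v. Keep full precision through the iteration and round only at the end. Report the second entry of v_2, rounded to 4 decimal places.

0.4365

Gv0 = (-12.00000, -17.00000); divide by -17.00000 → v1 = (0.70588, 1.00000)
Gv1 = (7.41176, 3.23529); divide by 7.41176 → v2 = (1.00000, 0.43651)
Requested entry of v2: -55/-126 = 0.4365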